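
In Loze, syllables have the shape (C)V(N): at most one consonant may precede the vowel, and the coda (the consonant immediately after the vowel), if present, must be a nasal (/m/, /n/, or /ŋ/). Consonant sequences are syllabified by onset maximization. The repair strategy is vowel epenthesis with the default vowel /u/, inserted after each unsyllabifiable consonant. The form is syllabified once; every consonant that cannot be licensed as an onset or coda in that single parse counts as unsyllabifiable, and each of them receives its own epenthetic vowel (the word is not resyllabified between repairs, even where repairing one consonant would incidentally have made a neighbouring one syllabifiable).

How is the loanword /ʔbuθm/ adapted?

ʔubuθumu

Syllabifying with onset maximization leaves /ʔ/, /θ/, /m/ stranded (only a nasal (/m/, /n/, or /ŋ/) is licensed in coda position; onsets are limited to one consonant).
Inserting the epenthetic vowel yields /ʔ/ → /ʔu/, /θ/ → /θu/, /m/ → /mu/.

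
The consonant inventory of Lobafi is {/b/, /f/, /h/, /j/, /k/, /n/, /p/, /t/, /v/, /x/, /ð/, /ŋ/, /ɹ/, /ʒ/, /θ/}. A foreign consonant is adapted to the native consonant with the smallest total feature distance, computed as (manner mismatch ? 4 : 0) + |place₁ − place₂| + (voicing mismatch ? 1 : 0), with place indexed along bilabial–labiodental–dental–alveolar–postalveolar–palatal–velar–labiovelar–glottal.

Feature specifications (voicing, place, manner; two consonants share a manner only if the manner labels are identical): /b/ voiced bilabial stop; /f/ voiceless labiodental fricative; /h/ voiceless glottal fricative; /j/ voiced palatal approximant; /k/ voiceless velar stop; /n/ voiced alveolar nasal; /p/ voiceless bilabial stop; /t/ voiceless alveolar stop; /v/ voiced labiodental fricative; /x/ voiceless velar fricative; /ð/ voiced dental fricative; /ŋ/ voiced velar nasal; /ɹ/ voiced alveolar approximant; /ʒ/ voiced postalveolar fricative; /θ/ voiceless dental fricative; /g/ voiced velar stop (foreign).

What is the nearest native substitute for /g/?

/k/ is closest: same manner (stop), place distance 0 (velar→velar), voicing differs (+1); total 1. Next closest is /t/ at distance 4.

k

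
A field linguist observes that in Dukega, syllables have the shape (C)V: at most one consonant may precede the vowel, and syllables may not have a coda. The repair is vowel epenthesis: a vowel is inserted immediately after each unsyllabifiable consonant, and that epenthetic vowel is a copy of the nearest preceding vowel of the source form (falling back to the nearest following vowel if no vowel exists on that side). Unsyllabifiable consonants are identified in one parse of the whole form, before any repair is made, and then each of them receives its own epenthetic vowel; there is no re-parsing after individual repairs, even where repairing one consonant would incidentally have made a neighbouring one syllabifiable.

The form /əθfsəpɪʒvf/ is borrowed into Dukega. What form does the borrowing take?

Syllabifying with onset maximization leaves /θ/, /f/, /ʒ/, /v/, /f/ stranded (no codas are permitted; onsets are limited to one consonant).
Epenthesis after each stranded consonant: /θ/ → /θə/, /f/ → /fə/, /ʒ/ → /ʒɪ/, /v/ → /vɪ/, /f/ → /fɪ/.

əθəfəsəpɪʒɪvɪfɪ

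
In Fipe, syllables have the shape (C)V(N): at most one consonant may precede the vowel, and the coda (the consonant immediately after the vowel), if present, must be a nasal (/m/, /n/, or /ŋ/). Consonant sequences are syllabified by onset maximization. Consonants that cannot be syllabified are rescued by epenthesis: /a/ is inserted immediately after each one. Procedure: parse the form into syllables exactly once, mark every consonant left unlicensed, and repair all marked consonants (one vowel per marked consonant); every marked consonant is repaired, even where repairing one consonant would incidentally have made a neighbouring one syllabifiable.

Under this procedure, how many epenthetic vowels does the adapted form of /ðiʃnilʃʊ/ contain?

The unsyllabifiable consonants are /ʃ/, /l/; each receives one epenthetic vowel.

2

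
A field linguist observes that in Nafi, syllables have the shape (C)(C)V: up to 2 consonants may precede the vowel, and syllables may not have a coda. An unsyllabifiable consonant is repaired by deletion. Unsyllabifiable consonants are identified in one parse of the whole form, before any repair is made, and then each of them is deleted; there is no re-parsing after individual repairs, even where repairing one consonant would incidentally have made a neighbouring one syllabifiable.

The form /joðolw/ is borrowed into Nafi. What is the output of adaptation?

Syllabifying with onset maximization leaves /l/, /w/ stranded (no codas are permitted; onsets may contain at most 2 consonants).
Each unlicensed consonant is deleted: /l/, /w/.

joðo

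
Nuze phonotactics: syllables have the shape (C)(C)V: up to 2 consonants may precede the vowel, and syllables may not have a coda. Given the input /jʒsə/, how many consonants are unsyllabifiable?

Under (C)(C)V, the unsyllabifiable consonants are /j/ (no codas are permitted; onsets may contain at most 2 consonants).

1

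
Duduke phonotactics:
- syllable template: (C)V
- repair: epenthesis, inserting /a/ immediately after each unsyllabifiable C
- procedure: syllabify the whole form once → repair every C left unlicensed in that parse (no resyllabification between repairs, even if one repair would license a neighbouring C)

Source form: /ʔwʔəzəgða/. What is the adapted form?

ʔawaʔəzəgaða

The consonants /ʔ/, /w/, /g/ cannot be parsed into a legal (C)V syllable (no codas are permitted; onsets are limited to one consonant).
Epenthesis after each stranded consonant: /ʔ/ → /ʔa/, /w/ → /wa/, /g/ → /ga/.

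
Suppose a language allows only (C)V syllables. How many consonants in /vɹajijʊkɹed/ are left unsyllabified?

Syllabifying with onset maximization leaves /v/, /k/, /d/ stranded (no codas are permitted; onsets are limited to one consonant).

3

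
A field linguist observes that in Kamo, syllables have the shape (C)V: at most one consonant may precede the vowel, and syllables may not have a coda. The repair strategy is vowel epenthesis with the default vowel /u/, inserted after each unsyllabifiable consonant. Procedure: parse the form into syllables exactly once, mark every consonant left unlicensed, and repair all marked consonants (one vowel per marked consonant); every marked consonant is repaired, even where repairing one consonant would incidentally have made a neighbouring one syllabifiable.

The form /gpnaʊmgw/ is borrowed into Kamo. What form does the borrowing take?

gupunaʊmuguwu

Under (C)V, the unsyllabifiable consonants are /g/, /p/, /m/, /g/, /w/ (no codas are permitted; onsets are limited to one consonant).
Each unlicensed consonant becomes the onset of a new syllable: /g/ → /gu/, /p/ → /pu/, /m/ → /mu/, /g/ → /gu/, /w/ → /wu/.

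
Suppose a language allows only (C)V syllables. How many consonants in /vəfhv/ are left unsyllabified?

Syllabifying with onset maximization leaves /f/, /h/, /v/ stranded (no codas are permitted; onsets are limited to one consonant).

3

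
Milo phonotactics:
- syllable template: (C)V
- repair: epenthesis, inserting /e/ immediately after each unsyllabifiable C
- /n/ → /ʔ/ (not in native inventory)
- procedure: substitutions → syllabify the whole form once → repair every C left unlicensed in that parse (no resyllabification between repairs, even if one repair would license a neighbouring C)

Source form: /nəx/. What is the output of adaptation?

Substitution: /n/ → /ʔ/, giving /ʔəx/.
Under (C)V, the unsyllabifiable consonants are /x/ (no codas are permitted; onsets are limited to one consonant).
Each unlicensed consonant becomes the onset of a new syllable: /x/ → /xe/.

ʔəxe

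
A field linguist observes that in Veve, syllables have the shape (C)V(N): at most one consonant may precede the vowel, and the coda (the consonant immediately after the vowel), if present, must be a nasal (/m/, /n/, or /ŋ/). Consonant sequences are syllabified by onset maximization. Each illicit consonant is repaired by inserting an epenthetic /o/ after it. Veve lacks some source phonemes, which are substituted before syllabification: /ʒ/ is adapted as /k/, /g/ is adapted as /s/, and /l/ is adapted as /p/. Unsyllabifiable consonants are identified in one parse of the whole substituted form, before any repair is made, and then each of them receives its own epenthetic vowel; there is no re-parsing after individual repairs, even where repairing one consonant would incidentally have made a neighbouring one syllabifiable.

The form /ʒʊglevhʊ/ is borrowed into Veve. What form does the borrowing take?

kʊsopevohʊ

Substitution: /ʒ/ → /k/, /g/ → /s/, /l/ → /p/, giving /kʊspevhʊ/.
The consonants /s/, /v/ cannot be parsed into a legal (C)V(N) syllable (only a nasal (/m/, /n/, or /ŋ/) is licensed in coda position; onsets are limited to one consonant).
Inserting the epenthetic vowel yields /s/ → /so/, /v/ → /vo/.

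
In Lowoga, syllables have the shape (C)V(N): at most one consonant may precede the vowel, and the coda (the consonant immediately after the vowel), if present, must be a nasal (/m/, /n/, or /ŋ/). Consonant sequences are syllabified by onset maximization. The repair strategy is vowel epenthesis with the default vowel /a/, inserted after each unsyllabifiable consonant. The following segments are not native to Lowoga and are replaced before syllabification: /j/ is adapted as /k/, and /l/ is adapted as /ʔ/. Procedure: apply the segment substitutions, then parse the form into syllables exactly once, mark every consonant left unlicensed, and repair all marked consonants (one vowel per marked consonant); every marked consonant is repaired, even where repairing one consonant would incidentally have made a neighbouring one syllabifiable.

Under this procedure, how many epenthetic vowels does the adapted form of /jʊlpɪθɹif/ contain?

3

After substitution the input is /kʊʔpɪθɹif/.
The unsyllabifiable consonants are /ʔ/, /θ/, /f/; each receives one epenthetic vowel.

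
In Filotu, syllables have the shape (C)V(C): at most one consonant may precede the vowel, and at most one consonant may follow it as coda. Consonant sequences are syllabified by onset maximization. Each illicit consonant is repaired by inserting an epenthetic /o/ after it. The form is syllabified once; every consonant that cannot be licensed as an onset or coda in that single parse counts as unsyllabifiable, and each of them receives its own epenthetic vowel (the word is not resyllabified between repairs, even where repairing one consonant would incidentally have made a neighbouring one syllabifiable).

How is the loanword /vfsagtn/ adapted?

Syllabifying with onset maximization leaves /v/, /f/, /t/, /n/ stranded (at most one coda consonant is licensed; onsets are limited to one consonant).
Inserting the epenthetic vowel yields /v/ → /vo/, /f/ → /fo/, /t/ → /to/, /n/ → /no/.

vofosagtono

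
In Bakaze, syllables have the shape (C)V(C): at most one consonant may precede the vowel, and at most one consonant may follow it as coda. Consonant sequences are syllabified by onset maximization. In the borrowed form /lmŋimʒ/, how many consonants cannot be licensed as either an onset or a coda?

3

The consonants /l/, /m/, /ʒ/ cannot be parsed into a legal (C)V(C) syllable (at most one coda consonant is licensed; onsets are limited to one consonant).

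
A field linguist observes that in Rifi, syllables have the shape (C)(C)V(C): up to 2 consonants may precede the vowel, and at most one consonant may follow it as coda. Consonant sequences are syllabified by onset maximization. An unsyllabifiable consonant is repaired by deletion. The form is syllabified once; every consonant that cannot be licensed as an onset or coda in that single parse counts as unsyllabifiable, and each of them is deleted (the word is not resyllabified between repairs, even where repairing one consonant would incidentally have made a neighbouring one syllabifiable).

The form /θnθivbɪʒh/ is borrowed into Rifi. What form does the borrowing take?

The consonants /θ/, /h/ cannot be parsed into a legal (C)(C)V(C) syllable (at most one coda consonant is licensed; onsets may contain at most 2 consonants).
Deletion applies to /θ/, /h/.

nθivbɪʒ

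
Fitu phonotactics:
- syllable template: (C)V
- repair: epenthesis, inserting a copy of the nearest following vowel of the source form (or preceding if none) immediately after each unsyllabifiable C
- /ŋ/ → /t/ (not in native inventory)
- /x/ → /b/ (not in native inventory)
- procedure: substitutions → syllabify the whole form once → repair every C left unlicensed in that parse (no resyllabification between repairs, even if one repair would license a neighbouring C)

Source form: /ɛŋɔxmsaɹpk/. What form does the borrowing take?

ɛtɔbamasaɹapaka

Substitution: /ŋ/ → /t/, /x/ → /b/, giving /ɛtɔbmsaɹpk/.
Syllabifying with onset maximization leaves /b/, /m/, /ɹ/, /p/, /k/ stranded (no codas are permitted; onsets are limited to one consonant).
Inserting the epenthetic vowel yields /b/ → /ba/, /m/ → /ma/, /ɹ/ → /ɹa/, /p/ → /pa/, /k/ → /ka/.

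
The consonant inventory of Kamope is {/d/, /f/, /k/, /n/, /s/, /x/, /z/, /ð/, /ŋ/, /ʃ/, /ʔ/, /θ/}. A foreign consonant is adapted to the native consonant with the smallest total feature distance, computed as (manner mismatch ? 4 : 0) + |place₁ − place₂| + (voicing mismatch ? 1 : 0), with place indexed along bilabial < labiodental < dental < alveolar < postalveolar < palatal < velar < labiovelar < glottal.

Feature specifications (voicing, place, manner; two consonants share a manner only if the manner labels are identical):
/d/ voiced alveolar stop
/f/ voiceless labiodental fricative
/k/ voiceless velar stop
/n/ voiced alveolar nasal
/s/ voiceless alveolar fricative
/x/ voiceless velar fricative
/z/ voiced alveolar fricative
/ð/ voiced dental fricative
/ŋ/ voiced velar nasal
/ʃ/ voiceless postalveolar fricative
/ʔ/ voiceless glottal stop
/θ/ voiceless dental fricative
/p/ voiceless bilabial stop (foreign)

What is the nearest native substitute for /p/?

/d/ is closest: same manner (stop), place distance 3 (bilabial→alveolar), voicing differs (+1); total 4. Next closest is /f/ at distance 5.

d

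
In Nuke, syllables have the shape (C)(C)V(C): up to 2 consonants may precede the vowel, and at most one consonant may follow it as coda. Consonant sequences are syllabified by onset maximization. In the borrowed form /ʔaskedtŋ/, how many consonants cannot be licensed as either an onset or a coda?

2

The consonants /t/, /ŋ/ cannot be parsed into a legal (C)(C)V(C) syllable (at most one coda consonant is licensed; onsets may contain at most 2 consonants).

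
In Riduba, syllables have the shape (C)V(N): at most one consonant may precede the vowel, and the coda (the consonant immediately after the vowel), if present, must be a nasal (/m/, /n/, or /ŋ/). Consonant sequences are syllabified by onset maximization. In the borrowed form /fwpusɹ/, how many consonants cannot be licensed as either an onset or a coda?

4

Under (C)V(N), the unsyllabifiable consonants are /f/, /w/, /s/, /ɹ/ (only a nasal (/m/, /n/, or /ŋ/) is licensed in coda position; onsets are limited to one consonant).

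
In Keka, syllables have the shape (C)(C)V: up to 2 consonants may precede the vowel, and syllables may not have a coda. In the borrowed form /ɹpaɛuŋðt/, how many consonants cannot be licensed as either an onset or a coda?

3

The consonants /ŋ/, /ð/, /t/ cannot be parsed into a legal (C)(C)V syllable (no codas are permitted; onsets may contain at most 2 consonants).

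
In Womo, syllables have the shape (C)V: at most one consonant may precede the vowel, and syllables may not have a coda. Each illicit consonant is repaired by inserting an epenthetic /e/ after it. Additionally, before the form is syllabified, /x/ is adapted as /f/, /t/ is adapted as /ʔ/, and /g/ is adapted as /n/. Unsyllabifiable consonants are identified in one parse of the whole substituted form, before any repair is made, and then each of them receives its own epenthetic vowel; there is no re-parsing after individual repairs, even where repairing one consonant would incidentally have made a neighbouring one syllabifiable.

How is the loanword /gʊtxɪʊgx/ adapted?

nʊʔefɪʊnefe

Substitution: /g/ → /n/, /t/ → /ʔ/, /x/ → /f/, giving /nʊʔfɪʊnf/.
Syllabifying with onset maximization leaves /ʔ/, /n/, /f/ stranded (no codas are permitted; onsets are limited to one consonant).
Epenthesis after each stranded consonant: /ʔ/ → /ʔe/, /n/ → /ne/, /f/ → /fe/.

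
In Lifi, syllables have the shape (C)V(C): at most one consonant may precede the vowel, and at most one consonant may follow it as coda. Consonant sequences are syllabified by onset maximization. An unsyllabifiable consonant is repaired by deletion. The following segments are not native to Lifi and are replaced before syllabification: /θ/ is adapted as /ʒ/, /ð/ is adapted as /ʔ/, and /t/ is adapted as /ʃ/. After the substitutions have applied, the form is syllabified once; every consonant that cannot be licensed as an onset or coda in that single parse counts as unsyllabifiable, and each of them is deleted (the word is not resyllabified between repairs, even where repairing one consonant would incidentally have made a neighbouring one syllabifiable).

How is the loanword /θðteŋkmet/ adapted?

ʃeŋmeʃ

Substitution: /θ/ → /ʒ/, /ð/ → /ʔ/, /t/ → /ʃ/, giving /ʒʔʃeŋkmeʃ/.
Under (C)V(C), the unsyllabifiable consonants are /ʒ/, /ʔ/, /k/ (at most one coda consonant is licensed; onsets are limited to one consonant).
Deleting the stranded consonants removes /ʒ/, /ʔ/, /k/.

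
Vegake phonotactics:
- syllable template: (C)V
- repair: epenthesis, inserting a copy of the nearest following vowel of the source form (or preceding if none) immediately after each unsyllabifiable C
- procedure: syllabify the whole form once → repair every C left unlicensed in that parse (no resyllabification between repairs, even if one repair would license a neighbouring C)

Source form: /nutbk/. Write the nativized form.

Syllabifying with onset maximization leaves /t/, /b/, /k/ stranded (no codas are permitted; onsets are limited to one consonant).
Each unlicensed consonant becomes the onset of a new syllable: /t/ → /tu/, /b/ → /bu/, /k/ → /ku/.

nutubuku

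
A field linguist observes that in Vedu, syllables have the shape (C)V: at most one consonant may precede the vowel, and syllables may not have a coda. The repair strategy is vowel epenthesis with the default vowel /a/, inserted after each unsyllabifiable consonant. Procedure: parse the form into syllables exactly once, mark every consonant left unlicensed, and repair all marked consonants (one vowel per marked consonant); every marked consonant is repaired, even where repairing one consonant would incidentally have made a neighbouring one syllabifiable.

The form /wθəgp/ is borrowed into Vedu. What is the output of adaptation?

The consonants /w/, /g/, /p/ cannot be parsed into a legal (C)V syllable (no codas are permitted; onsets are limited to one consonant).
Inserting the epenthetic vowel yields /w/ → /wa/, /g/ → /ga/, /p/ → /pa/.

waθəgapa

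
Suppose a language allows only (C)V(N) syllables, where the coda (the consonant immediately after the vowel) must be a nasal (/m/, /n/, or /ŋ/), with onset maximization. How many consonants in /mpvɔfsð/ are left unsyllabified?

5

Syllabifying with onset maximization leaves /m/, /p/, /f/, /s/, /ð/ stranded (only a nasal (/m/, /n/, or /ŋ/) is licensed in coda position; onsets are limited to one consonant).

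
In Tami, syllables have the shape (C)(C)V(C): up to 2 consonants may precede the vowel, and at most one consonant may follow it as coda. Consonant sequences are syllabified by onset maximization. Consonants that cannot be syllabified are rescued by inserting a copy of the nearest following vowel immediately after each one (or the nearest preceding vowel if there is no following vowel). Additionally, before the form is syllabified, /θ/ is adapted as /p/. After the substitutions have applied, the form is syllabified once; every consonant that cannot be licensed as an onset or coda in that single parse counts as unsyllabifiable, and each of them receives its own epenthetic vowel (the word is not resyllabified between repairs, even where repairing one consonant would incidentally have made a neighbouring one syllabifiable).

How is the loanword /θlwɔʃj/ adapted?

Substitution: /θ/ → /p/, giving /plwɔʃj/.
The consonants /p/, /j/ cannot be parsed into a legal (C)(C)V(C) syllable (at most one coda consonant is licensed; onsets may contain at most 2 consonants).
Epenthesis after each stranded consonant: /p/ → /pɔ/, /j/ → /jɔ/.

pɔlwɔʃjɔ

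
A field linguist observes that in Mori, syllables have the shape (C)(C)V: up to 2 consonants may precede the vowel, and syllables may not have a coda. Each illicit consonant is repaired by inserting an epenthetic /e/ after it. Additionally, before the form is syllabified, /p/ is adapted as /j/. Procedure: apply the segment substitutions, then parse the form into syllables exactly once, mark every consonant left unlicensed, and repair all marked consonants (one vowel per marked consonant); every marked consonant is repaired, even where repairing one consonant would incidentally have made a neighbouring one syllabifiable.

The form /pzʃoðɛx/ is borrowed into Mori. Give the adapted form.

jezʃoðɛxe

Substitution: /p/ → /j/, giving /jzʃoðɛx/.
Under (C)(C)V, the unsyllabifiable consonants are /j/, /x/ (no codas are permitted; onsets may contain at most 2 consonants).
Epenthesis after each stranded consonant: /j/ → /je/, /x/ → /xe/.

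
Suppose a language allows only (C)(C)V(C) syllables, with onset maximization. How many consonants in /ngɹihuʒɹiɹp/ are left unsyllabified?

2

Under (C)(C)V(C), the unsyllabifiable consonants are /n/, /p/ (at most one coda consonant is licensed; onsets may contain at most 2 consonants).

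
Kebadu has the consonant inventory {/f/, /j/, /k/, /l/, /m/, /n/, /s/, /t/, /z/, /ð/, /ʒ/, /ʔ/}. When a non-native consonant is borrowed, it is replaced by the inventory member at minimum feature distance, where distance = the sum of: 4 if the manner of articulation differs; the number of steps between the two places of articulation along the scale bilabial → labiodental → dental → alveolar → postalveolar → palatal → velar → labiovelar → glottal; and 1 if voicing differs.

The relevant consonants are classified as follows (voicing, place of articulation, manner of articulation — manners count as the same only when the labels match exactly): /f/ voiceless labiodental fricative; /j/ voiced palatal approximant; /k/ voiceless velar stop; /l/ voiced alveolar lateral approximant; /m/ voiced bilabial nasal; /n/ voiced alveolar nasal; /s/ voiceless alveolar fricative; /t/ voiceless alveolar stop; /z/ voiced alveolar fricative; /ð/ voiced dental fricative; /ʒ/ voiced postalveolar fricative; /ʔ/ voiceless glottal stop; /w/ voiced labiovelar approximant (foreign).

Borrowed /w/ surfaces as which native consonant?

j

/j/ is closest: same manner (approximant), place distance 2 (labiovelar→palatal), same voicing; total 2. Next closest is /k/ at distance 6.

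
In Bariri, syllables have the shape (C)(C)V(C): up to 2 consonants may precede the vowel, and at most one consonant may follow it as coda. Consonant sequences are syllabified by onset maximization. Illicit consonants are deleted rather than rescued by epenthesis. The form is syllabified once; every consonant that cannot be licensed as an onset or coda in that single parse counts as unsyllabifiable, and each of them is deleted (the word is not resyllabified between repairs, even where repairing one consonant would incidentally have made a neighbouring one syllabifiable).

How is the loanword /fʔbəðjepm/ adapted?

Syllabifying with onset maximization leaves /f/, /m/ stranded (at most one coda consonant is licensed; onsets may contain at most 2 consonants).
Deleting the stranded consonants removes /f/, /m/.

ʔbəðjep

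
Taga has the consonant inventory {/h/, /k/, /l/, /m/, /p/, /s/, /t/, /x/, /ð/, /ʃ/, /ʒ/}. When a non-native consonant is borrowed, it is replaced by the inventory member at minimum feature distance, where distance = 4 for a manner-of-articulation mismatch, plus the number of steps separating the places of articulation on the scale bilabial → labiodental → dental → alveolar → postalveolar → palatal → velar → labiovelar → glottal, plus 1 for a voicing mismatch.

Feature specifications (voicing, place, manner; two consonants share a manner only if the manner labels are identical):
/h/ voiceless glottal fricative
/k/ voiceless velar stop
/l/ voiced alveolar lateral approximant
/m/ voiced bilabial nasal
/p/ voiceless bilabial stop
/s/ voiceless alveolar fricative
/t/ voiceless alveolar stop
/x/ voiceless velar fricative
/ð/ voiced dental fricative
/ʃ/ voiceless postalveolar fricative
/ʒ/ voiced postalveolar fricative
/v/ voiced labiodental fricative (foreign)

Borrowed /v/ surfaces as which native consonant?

ð

/ð/ is closest: same manner (fricative), place distance 1 (labiodental→dental), same voicing; total 1. Next closest is /s/ at distance 3.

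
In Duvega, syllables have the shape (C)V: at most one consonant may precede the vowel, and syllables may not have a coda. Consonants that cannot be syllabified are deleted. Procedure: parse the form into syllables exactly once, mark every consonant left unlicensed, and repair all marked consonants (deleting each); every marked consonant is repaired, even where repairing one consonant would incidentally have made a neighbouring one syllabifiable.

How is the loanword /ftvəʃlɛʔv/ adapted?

Under (C)V, the unsyllabifiable consonants are /f/, /t/, /ʃ/, /ʔ/, /v/ (no codas are permitted; onsets are limited to one consonant).
Deleting the stranded consonants removes /f/, /t/, /ʃ/, /ʔ/, /v/.

vəlɛ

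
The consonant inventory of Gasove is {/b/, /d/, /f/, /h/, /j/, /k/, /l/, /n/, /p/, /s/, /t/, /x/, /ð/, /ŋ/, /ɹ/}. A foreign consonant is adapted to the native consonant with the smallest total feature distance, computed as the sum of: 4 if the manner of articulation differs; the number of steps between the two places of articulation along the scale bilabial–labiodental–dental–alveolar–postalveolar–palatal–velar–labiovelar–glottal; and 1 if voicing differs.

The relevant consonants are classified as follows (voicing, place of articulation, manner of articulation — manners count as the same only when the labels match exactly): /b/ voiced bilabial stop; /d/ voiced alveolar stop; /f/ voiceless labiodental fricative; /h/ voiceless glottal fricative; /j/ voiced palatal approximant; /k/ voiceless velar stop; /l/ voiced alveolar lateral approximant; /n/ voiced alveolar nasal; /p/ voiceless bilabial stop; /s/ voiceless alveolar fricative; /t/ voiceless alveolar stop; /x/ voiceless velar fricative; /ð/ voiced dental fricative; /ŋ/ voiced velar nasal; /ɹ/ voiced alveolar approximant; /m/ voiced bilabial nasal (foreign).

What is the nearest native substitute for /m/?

n

/n/ is closest: same manner (nasal), place distance 3 (bilabial→alveolar), same voicing; total 3. Next closest is /b/ at distance 4.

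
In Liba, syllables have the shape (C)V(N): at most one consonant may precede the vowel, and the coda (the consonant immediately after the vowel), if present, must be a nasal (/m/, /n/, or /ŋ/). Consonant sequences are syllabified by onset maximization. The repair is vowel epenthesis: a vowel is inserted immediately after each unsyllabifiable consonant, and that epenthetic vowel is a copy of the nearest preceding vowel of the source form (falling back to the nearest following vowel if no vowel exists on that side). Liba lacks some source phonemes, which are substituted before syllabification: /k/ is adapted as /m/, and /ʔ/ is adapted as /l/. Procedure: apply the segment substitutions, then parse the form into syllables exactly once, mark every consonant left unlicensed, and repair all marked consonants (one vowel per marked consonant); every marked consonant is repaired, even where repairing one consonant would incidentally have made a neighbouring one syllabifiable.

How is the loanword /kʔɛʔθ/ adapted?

Substitution: /k/ → /m/, /ʔ/ → /l/, giving /mlɛlθ/.
The consonants /m/, /l/, /θ/ cannot be parsed into a legal (C)V(N) syllable (only a nasal (/m/, /n/, or /ŋ/) is licensed in coda position; onsets are limited to one consonant).
Each unlicensed consonant becomes the onset of a new syllable: /m/ → /mɛ/, /l/ → /lɛ/, /θ/ → /θɛ/.

mɛlɛlɛθɛ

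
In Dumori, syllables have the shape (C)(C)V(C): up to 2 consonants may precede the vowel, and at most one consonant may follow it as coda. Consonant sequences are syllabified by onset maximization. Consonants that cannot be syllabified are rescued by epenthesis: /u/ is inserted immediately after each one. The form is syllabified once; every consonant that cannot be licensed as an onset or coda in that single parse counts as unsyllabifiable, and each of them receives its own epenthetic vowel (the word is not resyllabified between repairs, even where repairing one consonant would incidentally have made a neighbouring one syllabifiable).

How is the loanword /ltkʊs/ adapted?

lutkʊs

Under (C)(C)V(C), the unsyllabifiable consonants are /l/ (at most one coda consonant is licensed; onsets may contain at most 2 consonants).
Inserting the epenthetic vowel yields /l/ → /lu/.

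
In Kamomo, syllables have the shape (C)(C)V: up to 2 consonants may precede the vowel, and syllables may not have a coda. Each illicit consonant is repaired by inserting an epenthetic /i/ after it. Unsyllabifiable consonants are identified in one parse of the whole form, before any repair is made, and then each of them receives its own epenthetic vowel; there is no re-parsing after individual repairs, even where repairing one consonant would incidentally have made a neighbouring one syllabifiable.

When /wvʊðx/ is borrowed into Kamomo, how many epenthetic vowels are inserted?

The unsyllabifiable consonants are /ð/, /x/; each receives one epenthetic vowel.

2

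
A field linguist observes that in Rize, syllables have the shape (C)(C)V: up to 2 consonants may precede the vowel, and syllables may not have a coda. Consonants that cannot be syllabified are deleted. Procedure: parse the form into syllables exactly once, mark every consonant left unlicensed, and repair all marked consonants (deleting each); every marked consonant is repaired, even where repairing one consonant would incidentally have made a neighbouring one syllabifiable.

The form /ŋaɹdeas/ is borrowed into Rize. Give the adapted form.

ŋaɹdea

The consonants /s/ cannot be parsed into a legal (C)(C)V syllable (no codas are permitted; onsets may contain at most 2 consonants).
Deleting the stranded consonants removes /s/.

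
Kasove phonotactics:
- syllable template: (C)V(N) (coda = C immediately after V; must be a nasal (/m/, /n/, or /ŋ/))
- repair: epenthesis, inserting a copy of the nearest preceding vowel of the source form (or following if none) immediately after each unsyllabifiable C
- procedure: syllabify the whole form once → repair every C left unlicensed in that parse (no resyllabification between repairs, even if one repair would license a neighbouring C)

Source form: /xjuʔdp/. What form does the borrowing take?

xujuʔudupu

The consonants /x/, /ʔ/, /d/, /p/ cannot be parsed into a legal (C)V(N) syllable (only a nasal (/m/, /n/, or /ŋ/) is licensed in coda position; onsets are limited to one consonant).
Inserting the epenthetic vowel yields /x/ → /xu/, /ʔ/ → /ʔu/, /d/ → /du/, /p/ → /pu/.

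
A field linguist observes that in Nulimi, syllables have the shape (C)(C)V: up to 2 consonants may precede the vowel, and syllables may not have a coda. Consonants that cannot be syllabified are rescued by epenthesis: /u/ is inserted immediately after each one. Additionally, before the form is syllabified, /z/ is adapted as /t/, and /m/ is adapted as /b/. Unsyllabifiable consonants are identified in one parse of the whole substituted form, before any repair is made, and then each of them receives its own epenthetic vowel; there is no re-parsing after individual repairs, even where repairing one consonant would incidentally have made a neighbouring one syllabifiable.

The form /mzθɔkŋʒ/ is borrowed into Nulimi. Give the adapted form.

butθɔkuŋuʒu

Substitution: /m/ → /b/, /z/ → /t/, giving /btθɔkŋʒ/.
Syllabifying with onset maximization leaves /b/, /k/, /ŋ/, /ʒ/ stranded (no codas are permitted; onsets may contain at most 2 consonants).
Each unlicensed consonant becomes the onset of a new syllable: /b/ → /bu/, /k/ → /ku/, /ŋ/ → /ŋu/, /ʒ/ → /ʒu/.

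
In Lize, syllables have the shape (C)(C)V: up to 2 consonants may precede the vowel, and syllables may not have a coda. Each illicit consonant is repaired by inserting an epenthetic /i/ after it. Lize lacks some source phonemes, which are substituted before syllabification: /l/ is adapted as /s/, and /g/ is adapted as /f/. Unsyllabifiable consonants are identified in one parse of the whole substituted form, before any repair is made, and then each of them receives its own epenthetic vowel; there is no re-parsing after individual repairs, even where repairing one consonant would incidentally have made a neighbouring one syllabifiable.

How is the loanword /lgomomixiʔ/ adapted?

Substitution: /l/ → /s/, /g/ → /f/, giving /sfomomixiʔ/.
Syllabifying with onset maximization leaves /ʔ/ stranded (no codas are permitted; onsets may contain at most 2 consonants).
Epenthesis after each stranded consonant: /ʔ/ → /ʔi/.

sfomomixiʔi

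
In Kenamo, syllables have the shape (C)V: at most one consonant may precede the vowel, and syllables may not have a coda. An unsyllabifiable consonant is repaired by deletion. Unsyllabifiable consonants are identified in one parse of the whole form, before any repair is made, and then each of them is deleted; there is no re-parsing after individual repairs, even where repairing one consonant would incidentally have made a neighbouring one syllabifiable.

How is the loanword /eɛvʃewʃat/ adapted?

eɛʃeʃa

Syllabifying with onset maximization leaves /v/, /w/, /t/ stranded (no codas are permitted; onsets are limited to one consonant).
Each unlicensed consonant is deleted: /v/, /w/, /t/.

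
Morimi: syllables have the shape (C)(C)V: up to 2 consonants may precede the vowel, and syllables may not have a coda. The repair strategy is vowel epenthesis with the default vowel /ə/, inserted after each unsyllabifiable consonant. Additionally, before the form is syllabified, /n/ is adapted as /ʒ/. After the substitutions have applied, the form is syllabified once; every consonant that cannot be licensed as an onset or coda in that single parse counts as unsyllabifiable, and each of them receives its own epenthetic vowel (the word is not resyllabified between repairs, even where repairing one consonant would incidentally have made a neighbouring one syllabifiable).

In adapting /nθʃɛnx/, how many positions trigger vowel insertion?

3

After substitution the input is /ʒθʃɛʒx/.
The unsyllabifiable consonants are /ʒ/, /ʒ/, /x/; each receives one epenthetic vowel.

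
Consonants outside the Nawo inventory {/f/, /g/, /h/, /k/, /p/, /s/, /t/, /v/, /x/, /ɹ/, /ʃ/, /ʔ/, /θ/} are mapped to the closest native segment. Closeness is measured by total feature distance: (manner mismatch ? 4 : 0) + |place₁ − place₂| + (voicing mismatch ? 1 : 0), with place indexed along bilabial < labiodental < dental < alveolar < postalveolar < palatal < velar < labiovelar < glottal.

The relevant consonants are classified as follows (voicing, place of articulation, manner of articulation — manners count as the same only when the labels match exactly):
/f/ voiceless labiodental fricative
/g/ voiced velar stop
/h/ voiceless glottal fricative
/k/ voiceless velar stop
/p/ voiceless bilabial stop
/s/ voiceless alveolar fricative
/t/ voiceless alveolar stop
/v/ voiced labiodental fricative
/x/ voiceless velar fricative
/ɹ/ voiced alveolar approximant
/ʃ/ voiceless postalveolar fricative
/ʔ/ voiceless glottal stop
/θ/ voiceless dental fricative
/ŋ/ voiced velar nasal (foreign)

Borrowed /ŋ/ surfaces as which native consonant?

/g/ is closest: manner differs (nasal→stop, +4), place distance 0 (velar→velar), same voicing; total 4. Next closest is /k/ at distance 5.

g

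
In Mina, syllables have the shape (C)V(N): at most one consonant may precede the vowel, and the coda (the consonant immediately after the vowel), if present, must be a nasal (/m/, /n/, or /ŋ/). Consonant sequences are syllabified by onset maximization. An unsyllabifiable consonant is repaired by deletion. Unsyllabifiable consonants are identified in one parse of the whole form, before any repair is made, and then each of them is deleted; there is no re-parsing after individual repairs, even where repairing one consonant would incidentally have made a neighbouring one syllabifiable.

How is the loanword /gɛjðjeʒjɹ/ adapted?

gɛje

Syllabifying with onset maximization leaves /j/, /ð/, /ʒ/, /j/, /ɹ/ stranded (only a nasal (/m/, /n/, or /ŋ/) is licensed in coda position; onsets are limited to one consonant).
Each unlicensed consonant is deleted: /j/, /ð/, /ʒ/, /j/, /ɹ/.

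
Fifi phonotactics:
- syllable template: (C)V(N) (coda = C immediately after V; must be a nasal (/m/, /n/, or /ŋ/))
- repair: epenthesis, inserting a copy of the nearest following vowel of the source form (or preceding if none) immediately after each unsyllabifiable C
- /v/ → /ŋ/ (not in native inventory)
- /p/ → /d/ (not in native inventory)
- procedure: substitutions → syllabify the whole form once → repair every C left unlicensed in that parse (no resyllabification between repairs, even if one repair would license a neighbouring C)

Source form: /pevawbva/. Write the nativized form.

deŋawabaŋa

Substitution: /p/ → /d/, /v/ → /ŋ/, giving /deŋawbŋa/.
The consonants /w/, /b/ cannot be parsed into a legal (C)V(N) syllable (only a nasal (/m/, /n/, or /ŋ/) is licensed in coda position; onsets are limited to one consonant).
Each unlicensed consonant becomes the onset of a new syllable: /w/ → /wa/, /b/ → /ba/.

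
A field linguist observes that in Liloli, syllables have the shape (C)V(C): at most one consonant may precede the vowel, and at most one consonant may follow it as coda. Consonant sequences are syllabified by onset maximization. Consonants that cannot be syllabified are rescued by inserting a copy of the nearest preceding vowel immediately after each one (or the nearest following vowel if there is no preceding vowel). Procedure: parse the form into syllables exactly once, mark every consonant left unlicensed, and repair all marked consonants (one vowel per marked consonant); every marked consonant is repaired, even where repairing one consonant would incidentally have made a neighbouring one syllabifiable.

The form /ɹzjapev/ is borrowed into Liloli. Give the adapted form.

The consonants /ɹ/, /z/ cannot be parsed into a legal (C)V(C) syllable (at most one coda consonant is licensed; onsets are limited to one consonant).
Epenthesis after each stranded consonant: /ɹ/ → /ɹa/, /z/ → /za/.

ɹazajapev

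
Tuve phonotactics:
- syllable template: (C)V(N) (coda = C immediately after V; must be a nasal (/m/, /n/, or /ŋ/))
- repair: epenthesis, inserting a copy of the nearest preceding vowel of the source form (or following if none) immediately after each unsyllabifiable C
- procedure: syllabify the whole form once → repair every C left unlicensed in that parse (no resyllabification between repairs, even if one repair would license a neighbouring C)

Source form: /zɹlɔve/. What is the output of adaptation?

zɔɹɔlɔve

The consonants /z/, /ɹ/ cannot be parsed into a legal (C)V(N) syllable (only a nasal (/m/, /n/, or /ŋ/) is licensed in coda position; onsets are limited to one consonant).
Inserting the epenthetic vowel yields /z/ → /zɔ/, /ɹ/ → /ɹɔ/.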